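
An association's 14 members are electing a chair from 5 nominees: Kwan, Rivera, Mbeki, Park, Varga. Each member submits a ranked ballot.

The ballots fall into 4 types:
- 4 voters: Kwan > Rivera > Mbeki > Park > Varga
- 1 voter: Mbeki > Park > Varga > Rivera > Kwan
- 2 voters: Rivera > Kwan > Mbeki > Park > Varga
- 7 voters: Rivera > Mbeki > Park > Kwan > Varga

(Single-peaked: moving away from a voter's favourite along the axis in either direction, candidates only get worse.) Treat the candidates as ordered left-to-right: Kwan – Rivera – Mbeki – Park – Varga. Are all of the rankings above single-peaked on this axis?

yes

Axis positions: Kwan=1, Rivera=2, Mbeki=3, Park=4, Varga=5.
Type 1 (peak Kwan at position 1): ranking walks positions 1-2-3-4-5, expanding outward from the peak — single-peaked.
Type 2 (peak Mbeki at position 3): ranking walks positions 3-4-5-2-1, expanding outward from the peak — single-peaked.
Type 3 (peak Rivera at position 2): ranking walks positions 2-1-3-4-5, expanding outward from the peak — single-peaked.
Type 4 (peak Rivera at position 2): ranking walks positions 2-3-4-1-5, expanding outward from the peak — single-peaked.
Every ranking is single-peaked on this axis.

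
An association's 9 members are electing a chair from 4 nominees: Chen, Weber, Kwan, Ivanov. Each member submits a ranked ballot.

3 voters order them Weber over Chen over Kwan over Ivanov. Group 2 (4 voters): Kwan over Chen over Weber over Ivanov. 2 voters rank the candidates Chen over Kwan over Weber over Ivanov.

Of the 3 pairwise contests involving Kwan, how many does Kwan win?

2

Kwan against each rival (9 voters):
Kwan–Chen: Chen 5–4.
Kwan vs Weber: 6 to 3, Kwan.
Kwan–Ivanov: Kwan 9–0.
Kwan beats Weber, Ivanov; loses to Chen — 2 pairwise wins.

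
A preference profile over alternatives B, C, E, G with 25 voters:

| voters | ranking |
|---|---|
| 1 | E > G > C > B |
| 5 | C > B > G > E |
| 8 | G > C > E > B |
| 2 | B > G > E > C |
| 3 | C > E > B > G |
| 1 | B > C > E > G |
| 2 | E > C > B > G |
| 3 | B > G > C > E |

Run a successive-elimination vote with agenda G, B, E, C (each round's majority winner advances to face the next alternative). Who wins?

Round 1: G vs B — 9–16, B advances.
Round 2: B vs E — 11–14, E advances.
Round 3: E vs C — 5–20, C advances.
C survives the agenda.

C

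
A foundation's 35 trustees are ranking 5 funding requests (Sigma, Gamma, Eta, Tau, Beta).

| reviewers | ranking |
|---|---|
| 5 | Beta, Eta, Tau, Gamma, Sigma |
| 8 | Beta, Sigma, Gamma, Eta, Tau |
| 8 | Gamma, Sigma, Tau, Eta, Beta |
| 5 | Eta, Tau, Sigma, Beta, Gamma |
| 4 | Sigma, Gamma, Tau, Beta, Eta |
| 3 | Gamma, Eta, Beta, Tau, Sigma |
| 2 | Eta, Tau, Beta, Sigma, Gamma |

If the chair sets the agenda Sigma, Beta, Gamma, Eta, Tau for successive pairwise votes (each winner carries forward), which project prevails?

Eta

Round 1: Sigma vs Beta — 17–18, Beta advances.
Round 2: Beta vs Gamma — 20–15, Beta advances.
Round 3: Beta vs Eta — 17–18, Eta advances.
Round 4: Eta vs Tau — 23–12, Eta advances.
Eta survives the agenda.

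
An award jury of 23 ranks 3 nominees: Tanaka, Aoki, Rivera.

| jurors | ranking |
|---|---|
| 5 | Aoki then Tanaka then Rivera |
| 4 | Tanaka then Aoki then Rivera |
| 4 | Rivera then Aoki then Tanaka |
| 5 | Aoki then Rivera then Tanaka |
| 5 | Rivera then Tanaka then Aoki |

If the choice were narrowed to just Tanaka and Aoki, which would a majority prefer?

Aoki

Ballots ranking Tanaka above Aoki: 4 + 5 = 9.
Ballots ranking Aoki above Tanaka: 23 − 9 = 14.
Aoki wins the head-to-head 14–9.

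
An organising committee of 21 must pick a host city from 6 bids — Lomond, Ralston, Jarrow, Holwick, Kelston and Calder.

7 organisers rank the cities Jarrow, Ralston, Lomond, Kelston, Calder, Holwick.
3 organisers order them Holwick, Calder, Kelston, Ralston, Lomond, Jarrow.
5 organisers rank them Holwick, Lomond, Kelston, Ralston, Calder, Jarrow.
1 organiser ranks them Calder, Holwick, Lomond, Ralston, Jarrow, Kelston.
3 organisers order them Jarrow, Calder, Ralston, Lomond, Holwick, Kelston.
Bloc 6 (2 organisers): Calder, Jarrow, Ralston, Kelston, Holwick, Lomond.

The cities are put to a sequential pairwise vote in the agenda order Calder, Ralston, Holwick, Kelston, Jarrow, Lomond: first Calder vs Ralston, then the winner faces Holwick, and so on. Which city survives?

Jarrow

Round 1: Calder vs Ralston — 9–12, Ralston advances.
Round 2: Ralston vs Holwick — 12–9, Ralston advances.
Round 3: Ralston vs Kelston — 13–8, Ralston advances.
Round 4: Ralston vs Jarrow — 9–12, Jarrow advances.
Round 5: Jarrow vs Lomond — 12–9, Jarrow advances.
Jarrow survives the agenda.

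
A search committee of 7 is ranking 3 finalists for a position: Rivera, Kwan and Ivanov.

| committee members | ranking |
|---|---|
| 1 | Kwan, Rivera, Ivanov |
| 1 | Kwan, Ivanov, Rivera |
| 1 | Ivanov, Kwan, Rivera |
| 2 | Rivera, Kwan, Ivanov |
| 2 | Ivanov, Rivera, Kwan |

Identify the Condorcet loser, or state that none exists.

Pairwise majorities:
Rivera vs Kwan: Rivera is ranked higher on 2+2 = 4 ballots, Kwan on 3. Rivera wins 4–3.
Rivera vs Ivanov: 1+2 = 3 for Rivera, 4 for Ivanov — Ivanov by 4–3.
Kwan vs Ivanov: Kwan, 4–3.
No candidate is winless: Rivera beats Kwan; Kwan beats Ivanov; Ivanov beats Rivera. There is no Condorcet loser.

none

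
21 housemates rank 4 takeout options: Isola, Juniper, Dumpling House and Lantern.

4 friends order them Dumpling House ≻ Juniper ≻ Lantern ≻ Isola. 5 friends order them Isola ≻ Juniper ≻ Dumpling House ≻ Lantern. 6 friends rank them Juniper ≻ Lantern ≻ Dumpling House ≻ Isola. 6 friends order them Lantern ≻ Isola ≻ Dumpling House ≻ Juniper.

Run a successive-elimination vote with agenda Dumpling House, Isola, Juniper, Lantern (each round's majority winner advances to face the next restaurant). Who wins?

Round 1: Dumpling House vs Isola — 10–11, Isola advances.
Round 2: Isola vs Juniper — 11–10, Isola advances.
Round 3: Isola vs Lantern — 5–16, Lantern advances.
Lantern survives the agenda.

Lantern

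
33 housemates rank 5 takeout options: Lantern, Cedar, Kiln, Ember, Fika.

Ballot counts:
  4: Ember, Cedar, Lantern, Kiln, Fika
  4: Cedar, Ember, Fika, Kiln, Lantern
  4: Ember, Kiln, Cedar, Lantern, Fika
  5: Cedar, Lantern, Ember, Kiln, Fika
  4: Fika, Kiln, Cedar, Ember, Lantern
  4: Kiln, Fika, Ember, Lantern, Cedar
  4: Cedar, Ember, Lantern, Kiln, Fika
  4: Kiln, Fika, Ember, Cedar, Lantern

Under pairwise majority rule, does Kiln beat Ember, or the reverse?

Ember

Ballots ranking Kiln above Ember: 4 + 4 + 4 = 12.
Ballots ranking Ember above Kiln: 33 − 12 = 21.
Ember wins the head-to-head 21–12.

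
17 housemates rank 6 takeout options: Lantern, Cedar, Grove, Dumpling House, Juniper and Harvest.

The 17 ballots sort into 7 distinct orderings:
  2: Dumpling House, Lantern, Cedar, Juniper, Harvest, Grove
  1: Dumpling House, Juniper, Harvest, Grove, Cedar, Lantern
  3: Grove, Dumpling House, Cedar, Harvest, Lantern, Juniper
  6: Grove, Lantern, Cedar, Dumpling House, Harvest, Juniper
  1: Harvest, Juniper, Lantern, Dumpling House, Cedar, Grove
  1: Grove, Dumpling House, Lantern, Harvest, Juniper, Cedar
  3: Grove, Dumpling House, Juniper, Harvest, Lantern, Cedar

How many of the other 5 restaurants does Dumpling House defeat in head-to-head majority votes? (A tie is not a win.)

4

Dumpling House against each rival (17 friends):
Dumpling House vs Lantern: Dumpling House is ranked higher on 2+1+3+1+3 = 10 ballots, Lantern on 7. Dumpling House wins 10–7.
Dumpling House vs Cedar: Dumpling House wins 11–6.
Dumpling House vs Grove: Grove wins 13–4.
Dumpling House vs Juniper: Dumpling House wins 16–1.
Dumpling House vs Harvest: Dumpling House wins 16–1.
Dumpling House beats Lantern, Cedar, Juniper, Harvest; loses to Grove — 4 pairwise wins.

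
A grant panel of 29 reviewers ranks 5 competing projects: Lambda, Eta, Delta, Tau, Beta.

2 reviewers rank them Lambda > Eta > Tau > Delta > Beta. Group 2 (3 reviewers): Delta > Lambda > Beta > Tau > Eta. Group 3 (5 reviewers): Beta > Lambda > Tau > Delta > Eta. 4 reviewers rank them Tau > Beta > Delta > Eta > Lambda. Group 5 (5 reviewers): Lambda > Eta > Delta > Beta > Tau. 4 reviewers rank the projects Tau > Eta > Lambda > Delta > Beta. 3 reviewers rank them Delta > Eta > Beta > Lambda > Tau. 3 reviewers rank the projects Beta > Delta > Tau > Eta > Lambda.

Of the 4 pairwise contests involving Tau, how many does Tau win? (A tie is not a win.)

2

Tau against each rival (29 reviewers):
Tau–Lambda: Lambda 18–11.
Tau vs Eta: Tau wins 19–10.
Tau–Delta: Tau 15–14.
Tau vs Beta: 2+4+4 = 10 for Tau, 19 for Beta — Beta by 19–10.
Tau beats Eta, Delta; loses to Lambda, Beta — 2 pairwise wins.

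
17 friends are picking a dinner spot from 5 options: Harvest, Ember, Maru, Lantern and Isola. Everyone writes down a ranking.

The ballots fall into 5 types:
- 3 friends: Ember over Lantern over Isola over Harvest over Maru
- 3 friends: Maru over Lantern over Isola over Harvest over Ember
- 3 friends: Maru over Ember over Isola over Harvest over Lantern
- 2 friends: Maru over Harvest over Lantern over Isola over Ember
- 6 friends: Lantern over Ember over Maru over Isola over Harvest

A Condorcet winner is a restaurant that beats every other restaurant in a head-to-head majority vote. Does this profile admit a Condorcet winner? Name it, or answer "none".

Pairwise majorities:
Harvest–Ember: Ember 12–5.
Harvest vs Maru: Maru, 14–3.
Harvest vs Lantern: Lantern, 12–5.
Harvest vs Isola: Isola, 15–2.
Ember vs Maru: Ember, 9–8.
Ember vs Lantern: Lantern, 11–6.
Ember vs Isola: Ember, 12–5.
Maru vs Lantern: Lantern, 9–8.
Maru vs Isola: Maru wins 14–3.
Lantern vs Isola: Lantern wins 14–3.
Only Lantern has no losses; Lantern is the Condorcet winner.

Lantern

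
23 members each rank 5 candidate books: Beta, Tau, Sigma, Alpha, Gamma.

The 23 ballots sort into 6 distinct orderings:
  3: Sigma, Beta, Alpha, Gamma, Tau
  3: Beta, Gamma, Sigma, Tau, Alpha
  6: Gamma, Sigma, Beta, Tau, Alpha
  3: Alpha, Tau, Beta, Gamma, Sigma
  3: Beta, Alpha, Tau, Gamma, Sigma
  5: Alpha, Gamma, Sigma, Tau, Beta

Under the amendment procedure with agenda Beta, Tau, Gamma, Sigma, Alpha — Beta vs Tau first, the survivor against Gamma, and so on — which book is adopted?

Round 1: Beta vs Tau — 15–8, Beta advances.
Round 2: Beta vs Gamma — 12–11, Beta advances.
Round 3: Beta vs Sigma — 9–14, Sigma advances.
Round 4: Sigma vs Alpha — 12–11, Sigma advances.
The agenda winner is Sigma.

Sigma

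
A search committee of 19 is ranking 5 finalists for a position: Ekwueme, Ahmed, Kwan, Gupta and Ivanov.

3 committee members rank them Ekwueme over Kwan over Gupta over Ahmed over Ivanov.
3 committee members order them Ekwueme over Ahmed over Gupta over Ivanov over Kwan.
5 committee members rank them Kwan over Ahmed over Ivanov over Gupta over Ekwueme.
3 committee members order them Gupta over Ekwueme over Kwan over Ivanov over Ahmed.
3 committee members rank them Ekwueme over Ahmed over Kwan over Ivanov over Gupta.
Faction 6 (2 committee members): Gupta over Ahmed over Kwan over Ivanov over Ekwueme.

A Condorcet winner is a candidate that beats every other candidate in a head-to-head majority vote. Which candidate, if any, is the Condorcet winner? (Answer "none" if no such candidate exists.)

Pairwise majorities:
Ekwueme vs Ahmed: Ekwueme wins 12–7.
Ekwueme vs Kwan: 3+3+3+3 = 12 for Ekwueme, 7 for Kwan — Ekwueme by 12–7.
Ekwueme vs Gupta: Gupta, 10–9.
Ekwueme–Ivanov: Ekwueme 12–7.
Ahmed vs Kwan: Ahmed preferred on 3+3+2 = 8 ballots; Kwan wins 11–8.
Ahmed vs Gupta: 11 to 8, Ahmed.
Ahmed vs Ivanov: Ahmed is ranked higher on 3+3+5+3+2 = 16 ballots, Ivanov on 3. Ahmed wins 16–3.
Kwan vs Gupta: Kwan wins 11–8.
Kwan vs Ivanov: 3+5+3+3+2 = 16 for Kwan, 3 for Ivanov — Kwan by 16–3.
Gupta vs Ivanov: Gupta wins 11–8.
Every candidate loses at least once (Ekwueme loses to Gupta; Ahmed loses to Ekwueme; Kwan loses to Ekwueme; Gupta loses to Ahmed; Ivanov loses to Ekwueme). The majority relation contains the cycle Ekwueme > Ahmed > Gupta > Ekwueme, so there is no Condorcet winner.

none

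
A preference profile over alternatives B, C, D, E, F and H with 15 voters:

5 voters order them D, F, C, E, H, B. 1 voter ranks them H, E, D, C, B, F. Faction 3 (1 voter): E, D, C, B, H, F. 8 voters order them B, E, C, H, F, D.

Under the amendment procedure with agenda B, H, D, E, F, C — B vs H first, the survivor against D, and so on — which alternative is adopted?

B

Round 1: B vs H — 9–6, B advances.
Round 2: B vs D — 8–7, B advances.
Round 3: B vs E — 8–7, B advances.
Round 4: B vs F — 10–5, B advances.
Round 5: B vs C — 8–7, B advances.
B survives the agenda.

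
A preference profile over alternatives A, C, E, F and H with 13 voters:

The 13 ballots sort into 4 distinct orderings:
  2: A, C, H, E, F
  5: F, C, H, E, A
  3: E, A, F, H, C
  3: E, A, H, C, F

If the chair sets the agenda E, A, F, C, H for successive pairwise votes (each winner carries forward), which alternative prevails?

Round 1: E vs A — 11–2, E advances.
Round 2: E vs F — 8–5, E advances.
Round 3: E vs C — 6–7, C advances.
Round 4: C vs H — 7–6, C advances.
The agenda winner is C.

C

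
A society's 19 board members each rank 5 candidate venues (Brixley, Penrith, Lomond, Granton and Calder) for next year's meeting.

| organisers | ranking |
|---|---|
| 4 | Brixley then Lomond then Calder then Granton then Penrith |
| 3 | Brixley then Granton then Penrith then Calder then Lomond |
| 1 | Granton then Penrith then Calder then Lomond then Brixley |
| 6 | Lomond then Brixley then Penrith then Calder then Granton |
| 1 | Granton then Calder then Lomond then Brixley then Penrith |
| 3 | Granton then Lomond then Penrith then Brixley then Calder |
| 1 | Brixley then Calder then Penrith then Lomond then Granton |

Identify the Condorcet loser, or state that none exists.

none

Head-to-head results (19 organisers):
Brixley vs Penrith: 4+3+6+1+1 = 15 for Brixley, 4 for Penrith — Brixley by 15–4.
Brixley vs Lomond: Lomond, 11–8.
Brixley vs Granton: 14 to 5, Brixley.
Brixley vs Calder: Brixley, 17–2.
Penrith vs Lomond: Lomond, 14–5.
Penrith vs Granton: Penrith preferred on 6+1 = 7 ballots; Granton wins 12–7.
Penrith vs Calder: 13 to 6, Penrith.
Lomond vs Granton: Lomond, 11–8.
Lomond–Calder: Lomond 13–6.
Granton vs Calder: Granton preferred on 3+1+1+3 = 8 ballots; Calder wins 11–8.
No city is winless: Brixley beats Penrith; Penrith beats Calder; Lomond beats Brixley; Granton beats Penrith; Calder beats Granton. There is no Condorcet loser.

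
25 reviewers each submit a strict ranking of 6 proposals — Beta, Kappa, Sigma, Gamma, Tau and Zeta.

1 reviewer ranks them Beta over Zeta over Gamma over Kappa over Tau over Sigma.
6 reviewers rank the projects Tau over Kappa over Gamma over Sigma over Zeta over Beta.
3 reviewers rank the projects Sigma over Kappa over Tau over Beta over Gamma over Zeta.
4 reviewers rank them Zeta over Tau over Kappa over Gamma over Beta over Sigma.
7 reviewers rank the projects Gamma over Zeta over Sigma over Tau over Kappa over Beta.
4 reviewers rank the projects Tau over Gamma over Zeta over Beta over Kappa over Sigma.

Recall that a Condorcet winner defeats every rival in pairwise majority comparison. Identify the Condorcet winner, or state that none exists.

Check each pair by majority over 25 ballots:
Beta–Kappa: Kappa 20–5.
Beta vs Sigma: Beta preferred on 1+4+4 = 9 ballots; Sigma wins 16–9.
Beta vs Gamma: 4 to 21, Gamma.
Beta vs Tau: Tau wins 24–1.
Beta–Zeta: Zeta 21–4.
Kappa vs Sigma: Kappa is ranked higher on 1+6+4+4 = 15 ballots, Sigma on 10. Kappa wins 15–10.
Kappa vs Gamma: Kappa, 13–12.
Kappa–Tau: Tau 21–4.
Kappa vs Zeta: Zeta, 16–9.
Sigma vs Gamma: 3 for Sigma, 22 for Gamma — Gamma by 22–3.
Sigma vs Tau: 10 to 15, Tau.
Sigma–Zeta: Zeta 16–9.
Gamma vs Tau: 1+7 = 8 for Gamma, 17 for Tau — Tau by 17–8.
Gamma–Zeta: Gamma 20–5.
Tau–Zeta: Tau 13–12.
Tau wins every pairwise contest, so Tau is the Condorcet winner.

Tau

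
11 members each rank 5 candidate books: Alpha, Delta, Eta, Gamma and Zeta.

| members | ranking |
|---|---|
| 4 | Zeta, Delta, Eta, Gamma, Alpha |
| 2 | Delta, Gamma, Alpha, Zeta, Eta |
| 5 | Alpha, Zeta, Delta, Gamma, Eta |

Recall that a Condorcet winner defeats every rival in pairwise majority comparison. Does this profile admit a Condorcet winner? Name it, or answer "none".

none

Head-to-head results (11 members):
Alpha vs Delta: Alpha is ranked higher on 5 ballots, Delta on 6. Delta wins 6–5.
Alpha–Eta: Alpha 7–4.
Alpha vs Gamma: Gamma wins 6–5.
Alpha vs Zeta: 2+5 = 7 for Alpha, 4 for Zeta — Alpha by 7–4.
Delta vs Eta: 4+2+5 = 11 for Delta, 0 for Eta — Delta by 11–0.
Delta vs Gamma: Delta wins 11–0.
Delta vs Zeta: Zeta, 9–2.
Eta vs Gamma: Gamma wins 7–4.
Eta vs Zeta: Eta preferred on 0 ballots; Zeta wins 11–0.
Gamma vs Zeta: 2 for Gamma, 9 for Zeta — Zeta by 9–2.
Each book drops at least one matchup (Alpha loses to Delta; Delta loses to Zeta; Eta loses to Alpha; Gamma loses to Delta; Zeta loses to Alpha); the cycle Alpha → Zeta → Delta → Alpha rules out a Condorcet winner.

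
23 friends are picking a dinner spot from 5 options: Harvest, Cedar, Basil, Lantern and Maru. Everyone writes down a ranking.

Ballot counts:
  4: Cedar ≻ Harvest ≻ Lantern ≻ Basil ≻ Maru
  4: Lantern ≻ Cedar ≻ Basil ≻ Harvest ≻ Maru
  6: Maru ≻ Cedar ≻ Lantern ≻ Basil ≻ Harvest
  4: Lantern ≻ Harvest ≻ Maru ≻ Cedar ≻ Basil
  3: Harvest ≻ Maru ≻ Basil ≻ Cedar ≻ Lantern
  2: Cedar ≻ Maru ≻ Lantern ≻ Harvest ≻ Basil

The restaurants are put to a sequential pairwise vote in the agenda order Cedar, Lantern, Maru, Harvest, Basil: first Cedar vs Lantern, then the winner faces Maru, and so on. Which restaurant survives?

Harvest

Round 1: Cedar vs Lantern — 15–8, Cedar advances.
Round 2: Cedar vs Maru — 10–13, Maru advances.
Round 3: Maru vs Harvest — 8–15, Harvest advances.
Round 4: Harvest vs Basil — 13–10, Harvest advances.
Harvest survives the agenda.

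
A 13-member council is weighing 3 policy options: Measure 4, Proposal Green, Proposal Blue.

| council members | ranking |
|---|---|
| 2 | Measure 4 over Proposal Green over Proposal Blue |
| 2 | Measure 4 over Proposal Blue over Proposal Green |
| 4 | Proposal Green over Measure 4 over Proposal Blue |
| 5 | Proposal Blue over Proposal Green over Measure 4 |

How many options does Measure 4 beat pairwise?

1

Measure 4 against each rival (13 council members):
Measure 4 vs Proposal Green: Proposal Green, 9–4.
Measure 4–Proposal Blue: Measure 4 8–5.
Measure 4 beats Proposal Blue; loses to Proposal Green — 1 pairwise win.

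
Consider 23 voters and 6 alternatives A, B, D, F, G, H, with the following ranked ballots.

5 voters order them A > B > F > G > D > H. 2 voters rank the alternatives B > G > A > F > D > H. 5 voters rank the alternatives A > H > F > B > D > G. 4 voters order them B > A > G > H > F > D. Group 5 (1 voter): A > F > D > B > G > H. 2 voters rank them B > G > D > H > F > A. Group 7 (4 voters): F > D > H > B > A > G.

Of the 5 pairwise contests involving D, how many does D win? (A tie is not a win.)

D against each rival (23 voters):
D vs A: D preferred on 2+4 = 6 ballots; A wins 17–6.
D–B: B 18–5.
D–F: F 21–2.
D vs G: D preferred on 5+1+4 = 10 ballots; G wins 13–10.
D vs H: 14 to 9, D.
D beats H; loses to A, B, F, G — 1 pairwise win.

1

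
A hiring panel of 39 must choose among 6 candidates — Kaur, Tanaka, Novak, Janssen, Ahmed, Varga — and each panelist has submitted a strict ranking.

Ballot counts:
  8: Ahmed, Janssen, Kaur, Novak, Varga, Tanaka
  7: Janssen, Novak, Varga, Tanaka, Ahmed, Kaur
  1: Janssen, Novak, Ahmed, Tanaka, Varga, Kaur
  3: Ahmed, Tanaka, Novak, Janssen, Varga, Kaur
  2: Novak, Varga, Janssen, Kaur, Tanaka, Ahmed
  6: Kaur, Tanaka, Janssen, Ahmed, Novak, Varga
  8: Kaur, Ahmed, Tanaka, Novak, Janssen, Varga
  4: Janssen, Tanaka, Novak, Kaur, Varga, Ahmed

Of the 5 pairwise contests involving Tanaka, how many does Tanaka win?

Tanaka against each rival (39 committee members):
Tanaka vs Kaur: Kaur wins 24–15.
Tanaka vs Novak: Tanaka is ranked higher on 3+6+8+4 = 21 ballots, Novak on 18. Tanaka wins 21–18.
Tanaka–Janssen: Janssen 22–17.
Tanaka vs Ahmed: 7+2+6+4 = 19 for Tanaka, 20 for Ahmed — Ahmed by 20–19.
Tanaka vs Varga: Tanaka preferred on 1+3+6+8+4 = 22 ballots; Tanaka wins 22–17.
Tanaka beats Novak, Varga; loses to Kaur, Janssen, Ahmed — 2 pairwise wins.

2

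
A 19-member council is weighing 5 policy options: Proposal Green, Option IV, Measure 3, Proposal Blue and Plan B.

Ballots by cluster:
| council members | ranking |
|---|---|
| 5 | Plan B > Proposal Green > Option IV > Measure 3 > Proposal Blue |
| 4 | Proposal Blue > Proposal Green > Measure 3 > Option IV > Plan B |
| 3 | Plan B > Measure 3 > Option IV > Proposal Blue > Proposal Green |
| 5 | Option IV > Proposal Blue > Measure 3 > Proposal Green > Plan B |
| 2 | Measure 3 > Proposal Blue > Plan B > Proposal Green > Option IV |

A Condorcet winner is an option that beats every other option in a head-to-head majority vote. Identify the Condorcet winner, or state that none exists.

none

Pairwise majorities:
Proposal Green vs Option IV: Proposal Green is ranked higher on 5+4+2 = 11 ballots, Option IV on 8. Proposal Green wins 11–8.
Proposal Green vs Measure 3: 5+4 = 9 for Proposal Green, 10 for Measure 3 — Measure 3 by 10–9.
Proposal Green vs Proposal Blue: 5 to 14, Proposal Blue.
Proposal Green vs Plan B: Proposal Green is ranked higher on 4+5 = 9 ballots, Plan B on 10. Plan B wins 10–9.
Option IV vs Measure 3: Option IV is ranked higher on 5+5 = 10 ballots, Measure 3 on 9. Option IV wins 10–9.
Option IV vs Proposal Blue: Option IV preferred on 5+3+5 = 13 ballots; Option IV wins 13–6.
Option IV vs Plan B: Option IV is ranked higher on 4+5 = 9 ballots, Plan B on 10. Plan B wins 10–9.
Measure 3 vs Proposal Blue: 10 to 9, Measure 3.
Measure 3 vs Plan B: 4+5+2 = 11 for Measure 3, 8 for Plan B — Measure 3 by 11–8.
Proposal Blue vs Plan B: 4+5+2 = 11 for Proposal Blue, 8 for Plan B — Proposal Blue by 11–8.
Each option drops at least one matchup (Proposal Green loses to Measure 3; Option IV loses to Proposal Green; Measure 3 loses to Option IV; Proposal Blue loses to Option IV; Plan B loses to Measure 3); the cycle Proposal Green > Option IV > Measure 3 > Proposal Green rules out a Condorcet winner.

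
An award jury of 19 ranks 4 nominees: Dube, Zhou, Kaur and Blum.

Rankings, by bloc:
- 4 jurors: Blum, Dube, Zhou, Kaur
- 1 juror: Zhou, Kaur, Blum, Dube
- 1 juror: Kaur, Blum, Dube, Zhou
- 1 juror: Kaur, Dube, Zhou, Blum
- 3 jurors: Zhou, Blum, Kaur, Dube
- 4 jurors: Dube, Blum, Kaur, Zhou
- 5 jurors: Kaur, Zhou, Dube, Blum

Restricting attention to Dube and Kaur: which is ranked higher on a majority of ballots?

Kaur

Ballots ranking Dube above Kaur: 4 + 4 = 8.
Ballots ranking Kaur above Dube: 19 − 8 = 11.
Kaur wins the head-to-head 11–8.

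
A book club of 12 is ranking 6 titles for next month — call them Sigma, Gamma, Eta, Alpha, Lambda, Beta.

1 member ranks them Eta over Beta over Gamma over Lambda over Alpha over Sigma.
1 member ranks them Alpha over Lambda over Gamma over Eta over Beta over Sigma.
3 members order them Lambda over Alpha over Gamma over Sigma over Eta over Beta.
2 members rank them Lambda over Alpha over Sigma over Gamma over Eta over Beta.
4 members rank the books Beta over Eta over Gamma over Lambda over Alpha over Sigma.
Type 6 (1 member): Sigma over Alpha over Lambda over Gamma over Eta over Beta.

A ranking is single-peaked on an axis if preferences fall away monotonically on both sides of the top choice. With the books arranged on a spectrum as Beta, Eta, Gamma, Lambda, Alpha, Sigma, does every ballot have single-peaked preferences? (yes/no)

yes

Axis positions: Beta=1, Eta=2, Gamma=3, Lambda=4, Alpha=5, Sigma=6.
Type 1 (peak Eta at position 2): ranking walks positions 2-1-3-4-5-6, expanding outward from the peak — single-peaked.
Type 2 (peak Alpha at position 5): ranking walks positions 5-4-3-2-1-6, expanding outward from the peak — single-peaked.
Type 3 (peak Lambda at position 4): ranking walks positions 4-5-3-6-2-1, expanding outward from the peak — single-peaked.
Type 4 (peak Lambda at position 4): ranking walks positions 4-5-6-3-2-1, expanding outward from the peak — single-peaked.
Type 5 (peak Beta at position 1): ranking walks positions 1-2-3-4-5-6, expanding outward from the peak — single-peaked.
Type 6 (peak Sigma at position 6): ranking walks positions 6-5-4-3-2-1, expanding outward from the peak — single-peaked.
Every ranking is single-peaked on this axis.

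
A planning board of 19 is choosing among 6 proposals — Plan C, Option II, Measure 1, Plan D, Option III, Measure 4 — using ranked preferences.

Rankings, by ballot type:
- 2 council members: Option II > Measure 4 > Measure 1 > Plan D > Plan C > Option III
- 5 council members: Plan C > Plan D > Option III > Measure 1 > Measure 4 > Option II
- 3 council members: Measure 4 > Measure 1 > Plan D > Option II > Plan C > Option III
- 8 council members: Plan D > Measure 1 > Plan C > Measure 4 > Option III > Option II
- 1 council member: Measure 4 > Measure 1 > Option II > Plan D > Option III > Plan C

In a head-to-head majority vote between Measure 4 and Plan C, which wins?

Ballots ranking Measure 4 above Plan C: 2 + 3 + 1 = 6.
Ballots ranking Plan C above Measure 4: 19 − 6 = 13.
Plan C wins the head-to-head 13–6.

Plan C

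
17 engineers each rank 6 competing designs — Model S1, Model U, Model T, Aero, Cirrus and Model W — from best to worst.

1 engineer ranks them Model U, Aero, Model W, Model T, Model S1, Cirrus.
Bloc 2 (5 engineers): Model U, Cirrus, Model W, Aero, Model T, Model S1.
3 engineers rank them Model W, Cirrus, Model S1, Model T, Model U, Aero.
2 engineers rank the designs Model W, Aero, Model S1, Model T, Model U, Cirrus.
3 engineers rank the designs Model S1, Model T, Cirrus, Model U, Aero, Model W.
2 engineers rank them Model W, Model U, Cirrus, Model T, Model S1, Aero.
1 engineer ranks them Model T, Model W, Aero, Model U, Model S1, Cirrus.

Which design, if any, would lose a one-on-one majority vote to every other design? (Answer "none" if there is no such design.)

Model S1

Head-to-head results (17 engineers):
Model S1 vs Model U: 3+2+3 = 8 for Model S1, 9 for Model U — Model U by 9–8.
Model S1 vs Model T: Model T wins 9–8.
Model S1 vs Aero: Aero wins 9–8.
Model S1 vs Cirrus: Model S1 is ranked higher on 1+2+3+1 = 7 ballots, Cirrus on 10. Cirrus wins 10–7.
Model S1 vs Model W: Model S1 preferred on 3 ballots; Model W wins 14–3.
Model U–Model T: Model T 9–8.
Model U vs Aero: Model U, 14–3.
Model U vs Cirrus: 11 to 6, Model U.
Model U vs Model W: 9 to 8, Model U.
Model T vs Aero: Model T wins 9–8.
Model T vs Cirrus: 7 to 10, Cirrus.
Model T vs Model W: 3+1 = 4 for Model T, 13 for Model W — Model W by 13–4.
Aero vs Cirrus: Aero is ranked higher on 1+2+1 = 4 ballots, Cirrus on 13. Cirrus wins 13–4.
Aero vs Model W: Aero preferred on 1+3 = 4 ballots; Model W wins 13–4.
Cirrus vs Model W: Model W wins 9–8.
Only Model S1 has no wins; Model S1 is the Condorcet loser.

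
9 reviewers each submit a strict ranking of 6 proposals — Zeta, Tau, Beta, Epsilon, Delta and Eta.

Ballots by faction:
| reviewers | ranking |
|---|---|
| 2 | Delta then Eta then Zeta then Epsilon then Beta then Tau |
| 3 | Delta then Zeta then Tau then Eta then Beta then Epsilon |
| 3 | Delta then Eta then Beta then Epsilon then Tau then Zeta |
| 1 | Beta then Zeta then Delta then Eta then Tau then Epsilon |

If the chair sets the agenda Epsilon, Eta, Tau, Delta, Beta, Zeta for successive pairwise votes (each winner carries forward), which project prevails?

Round 1: Epsilon vs Eta — 0–9, Eta advances.
Round 2: Eta vs Tau — 6–3, Eta advances.
Round 3: Eta vs Delta — 0–9, Delta advances.
Round 4: Delta vs Beta — 8–1, Delta advances.
Round 5: Delta vs Zeta — 8–1, Delta advances.
Delta survives the agenda.

Delta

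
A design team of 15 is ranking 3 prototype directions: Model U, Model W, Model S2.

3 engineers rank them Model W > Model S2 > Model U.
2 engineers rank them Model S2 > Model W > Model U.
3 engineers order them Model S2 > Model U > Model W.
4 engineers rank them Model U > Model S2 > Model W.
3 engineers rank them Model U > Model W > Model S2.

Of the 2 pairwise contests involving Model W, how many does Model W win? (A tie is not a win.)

0

Model W against each rival (15 engineers):
Model W–Model U: Model U 10–5.
Model W vs Model S2: 3+3 = 6 for Model W, 9 for Model S2 — Model S2 by 9–6.
Model W beats no one; loses to Model U, Model S2 — 0 pairwise wins.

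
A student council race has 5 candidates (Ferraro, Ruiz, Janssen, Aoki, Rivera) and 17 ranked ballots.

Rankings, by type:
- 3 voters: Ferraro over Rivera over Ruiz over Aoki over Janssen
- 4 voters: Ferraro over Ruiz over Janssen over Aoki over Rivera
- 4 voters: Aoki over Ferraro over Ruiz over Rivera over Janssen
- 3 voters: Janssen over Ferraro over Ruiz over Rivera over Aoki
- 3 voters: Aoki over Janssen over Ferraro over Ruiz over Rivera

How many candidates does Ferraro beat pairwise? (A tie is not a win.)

Ferraro against each rival (17 voters):
Ferraro vs Ruiz: 17 to 0, Ferraro.
Ferraro–Janssen: Ferraro 11–6.
Ferraro vs Aoki: Ferraro is ranked higher on 3+4+3 = 10 ballots, Aoki on 7. Ferraro wins 10–7.
Ferraro vs Rivera: 3+4+4+3+3 = 17 for Ferraro, 0 for Rivera — Ferraro by 17–0.
Ferraro beats Ruiz, Janssen, Aoki, Rivera — 4 pairwise wins.

4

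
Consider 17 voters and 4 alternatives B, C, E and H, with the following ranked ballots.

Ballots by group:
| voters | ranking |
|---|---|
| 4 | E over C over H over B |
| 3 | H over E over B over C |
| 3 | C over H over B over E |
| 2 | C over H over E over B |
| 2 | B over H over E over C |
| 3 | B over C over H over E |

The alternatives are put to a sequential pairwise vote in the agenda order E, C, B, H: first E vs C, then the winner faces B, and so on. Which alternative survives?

H

Round 1: E vs C — 9–8, E advances.
Round 2: E vs B — 9–8, E advances.
Round 3: E vs H — 4–13, H advances.
H survives the agenda.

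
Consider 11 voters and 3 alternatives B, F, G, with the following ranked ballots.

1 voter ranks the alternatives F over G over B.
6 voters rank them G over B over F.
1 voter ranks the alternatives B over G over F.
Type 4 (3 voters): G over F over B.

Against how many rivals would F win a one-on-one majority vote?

0

F against each rival (11 voters):
F vs B: 1+3 = 4 for F, 7 for B — B by 7–4.
F vs G: G wins 10–1.
F beats no one; loses to B, G — 0 pairwise wins.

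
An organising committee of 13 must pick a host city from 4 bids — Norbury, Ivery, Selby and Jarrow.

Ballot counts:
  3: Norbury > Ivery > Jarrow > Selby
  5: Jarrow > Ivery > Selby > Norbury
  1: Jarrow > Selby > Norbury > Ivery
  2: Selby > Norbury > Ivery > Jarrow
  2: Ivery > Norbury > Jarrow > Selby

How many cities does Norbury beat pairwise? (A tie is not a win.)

1

Norbury against each rival (13 organisers):
Norbury vs Ivery: Ivery, 7–6.
Norbury vs Selby: Selby wins 8–5.
Norbury–Jarrow: Norbury 7–6.
Norbury beats Jarrow; loses to Ivery, Selby — 1 pairwise win.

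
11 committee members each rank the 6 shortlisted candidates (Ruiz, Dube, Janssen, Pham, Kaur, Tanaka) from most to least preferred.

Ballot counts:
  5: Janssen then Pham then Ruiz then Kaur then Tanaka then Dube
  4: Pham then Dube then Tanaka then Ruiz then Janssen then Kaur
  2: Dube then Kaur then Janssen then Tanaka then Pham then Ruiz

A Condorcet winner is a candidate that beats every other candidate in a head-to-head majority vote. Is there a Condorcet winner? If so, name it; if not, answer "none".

none

Check each pair by majority over 11 ballots:
Ruiz vs Dube: Ruiz is ranked higher on 5 ballots, Dube on 6. Dube wins 6–5.
Ruiz vs Janssen: 4 to 7, Janssen.
Ruiz vs Pham: 0 for Ruiz, 11 for Pham — Pham by 11–0.
Ruiz vs Kaur: Ruiz preferred on 5+4 = 9 ballots; Ruiz wins 9–2.
Ruiz vs Tanaka: 5 to 6, Tanaka.
Dube vs Janssen: Dube preferred on 4+2 = 6 ballots; Dube wins 6–5.
Dube vs Pham: 2 to 9, Pham.
Dube vs Kaur: Dube is ranked higher on 4+2 = 6 ballots, Kaur on 5. Dube wins 6–5.
Dube vs Tanaka: 4+2 = 6 for Dube, 5 for Tanaka — Dube by 6–5.
Janssen vs Pham: 5+2 = 7 for Janssen, 4 for Pham — Janssen by 7–4.
Janssen vs Kaur: 5+4 = 9 for Janssen, 2 for Kaur — Janssen by 9–2.
Janssen vs Tanaka: 7 to 4, Janssen.
Pham vs Kaur: Pham is ranked higher on 5+4 = 9 ballots, Kaur on 2. Pham wins 9–2.
Pham vs Tanaka: 5+4 = 9 for Pham, 2 for Tanaka — Pham by 9–2.
Kaur vs Tanaka: 7 to 4, Kaur.
Each candidate drops at least one matchup (Ruiz loses to Dube; Dube loses to Pham; Janssen loses to Dube; Pham loses to Janssen; Kaur loses to Ruiz; Tanaka loses to Dube); the cycle Ruiz beats Kaur beats Tanaka beats Ruiz rules out a Condorcet winner.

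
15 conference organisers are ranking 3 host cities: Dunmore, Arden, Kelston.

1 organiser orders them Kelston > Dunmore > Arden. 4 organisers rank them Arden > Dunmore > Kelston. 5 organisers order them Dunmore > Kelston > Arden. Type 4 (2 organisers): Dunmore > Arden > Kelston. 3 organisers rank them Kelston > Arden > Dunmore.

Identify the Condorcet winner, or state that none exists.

Dunmore

Pairwise majorities:
Dunmore vs Arden: 8 to 7, Dunmore.
Dunmore vs Kelston: Dunmore, 11–4.
Arden vs Kelston: Kelston wins 9–6.
Only Dunmore has no losses; Dunmore is the Condorcet winner.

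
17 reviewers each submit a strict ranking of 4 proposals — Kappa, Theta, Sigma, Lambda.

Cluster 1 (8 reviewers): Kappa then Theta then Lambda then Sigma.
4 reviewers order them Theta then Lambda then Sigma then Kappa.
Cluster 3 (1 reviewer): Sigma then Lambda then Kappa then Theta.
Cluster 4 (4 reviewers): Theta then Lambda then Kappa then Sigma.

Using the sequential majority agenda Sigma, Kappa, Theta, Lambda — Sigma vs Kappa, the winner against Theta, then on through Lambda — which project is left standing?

Lambda

Round 1: Sigma vs Kappa — 5–12, Kappa advances.
Round 2: Kappa vs Theta — 9–8, Kappa advances.
Round 3: Kappa vs Lambda — 8–9, Lambda advances.
The agenda winner is Lambda.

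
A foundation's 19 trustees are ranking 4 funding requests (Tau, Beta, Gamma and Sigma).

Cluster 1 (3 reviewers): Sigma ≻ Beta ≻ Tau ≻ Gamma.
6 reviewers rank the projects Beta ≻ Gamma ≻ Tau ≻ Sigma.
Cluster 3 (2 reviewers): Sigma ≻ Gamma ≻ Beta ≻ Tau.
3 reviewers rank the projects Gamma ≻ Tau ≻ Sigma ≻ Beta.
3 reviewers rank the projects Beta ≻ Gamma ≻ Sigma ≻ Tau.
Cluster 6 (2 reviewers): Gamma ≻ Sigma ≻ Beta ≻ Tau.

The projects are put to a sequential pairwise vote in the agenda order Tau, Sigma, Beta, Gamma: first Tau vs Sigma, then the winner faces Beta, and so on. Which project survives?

Round 1: Tau vs Sigma — 9–10, Sigma advances.
Round 2: Sigma vs Beta — 10–9, Sigma advances.
Round 3: Sigma vs Gamma — 5–14, Gamma advances.
Gamma survives the agenda.

Gamma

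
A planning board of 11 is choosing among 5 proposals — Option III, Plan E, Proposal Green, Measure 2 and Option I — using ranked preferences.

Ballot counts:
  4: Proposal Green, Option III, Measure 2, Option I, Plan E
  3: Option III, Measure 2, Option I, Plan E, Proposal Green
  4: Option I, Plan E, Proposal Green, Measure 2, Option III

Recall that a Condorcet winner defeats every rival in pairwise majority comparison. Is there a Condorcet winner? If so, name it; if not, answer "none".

Check each pair by majority over 11 ballots:
Option III vs Plan E: Option III preferred on 4+3 = 7 ballots; Option III wins 7–4.
Option III vs Proposal Green: Option III is ranked higher on 3 ballots, Proposal Green on 8. Proposal Green wins 8–3.
Option III vs Measure 2: Option III is ranked higher on 4+3 = 7 ballots, Measure 2 on 4. Option III wins 7–4.
Option III vs Option I: 4+3 = 7 for Option III, 4 for Option I — Option III by 7–4.
Plan E vs Proposal Green: 3+4 = 7 for Plan E, 4 for Proposal Green — Plan E by 7–4.
Plan E vs Measure 2: 4 for Plan E, 7 for Measure 2 — Measure 2 by 7–4.
Plan E vs Option I: Plan E is ranked higher on 0 ballots, Option I on 11. Option I wins 11–0.
Proposal Green vs Measure 2: 8 to 3, Proposal Green.
Proposal Green vs Option I: 4 for Proposal Green, 7 for Option I — Option I by 7–4.
Measure 2 vs Option I: Measure 2 preferred on 4+3 = 7 ballots; Measure 2 wins 7–4.
No option is unbeaten: Option III loses to Proposal Green; Plan E loses to Option III; Proposal Green loses to Plan E; Measure 2 loses to Option III; Option I loses to Option III. In particular Option III → Plan E → Proposal Green → Option III is a majority cycle — no Condorcet winner exists.

none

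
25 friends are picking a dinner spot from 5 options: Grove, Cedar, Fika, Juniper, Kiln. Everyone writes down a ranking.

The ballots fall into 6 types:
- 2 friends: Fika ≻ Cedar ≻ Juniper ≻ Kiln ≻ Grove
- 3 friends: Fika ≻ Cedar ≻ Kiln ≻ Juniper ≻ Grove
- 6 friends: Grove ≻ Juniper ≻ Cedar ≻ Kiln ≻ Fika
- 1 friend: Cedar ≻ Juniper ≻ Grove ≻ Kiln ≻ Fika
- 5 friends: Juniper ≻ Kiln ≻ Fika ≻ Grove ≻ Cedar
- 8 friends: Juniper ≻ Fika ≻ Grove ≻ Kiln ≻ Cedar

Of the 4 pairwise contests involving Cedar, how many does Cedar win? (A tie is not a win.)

Cedar against each rival (25 friends):
Cedar vs Grove: Grove wins 19–6.
Cedar vs Fika: 6+1 = 7 for Cedar, 18 for Fika — Fika by 18–7.
Cedar vs Juniper: 6 to 19, Juniper.
Cedar–Kiln: Kiln 13–12.
Cedar beats no one; loses to Grove, Fika, Juniper, Kiln — 0 pairwise wins.

0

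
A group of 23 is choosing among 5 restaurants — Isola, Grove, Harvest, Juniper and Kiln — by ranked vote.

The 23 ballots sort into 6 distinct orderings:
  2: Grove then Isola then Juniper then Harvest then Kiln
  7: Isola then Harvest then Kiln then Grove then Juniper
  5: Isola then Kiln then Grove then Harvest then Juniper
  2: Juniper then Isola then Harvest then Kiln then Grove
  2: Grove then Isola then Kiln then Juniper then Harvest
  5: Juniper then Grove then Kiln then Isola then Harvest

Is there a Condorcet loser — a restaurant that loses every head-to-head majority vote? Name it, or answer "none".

Pairwise majorities:
Isola vs Grove: Isola preferred on 7+5+2 = 14 ballots; Isola wins 14–9.
Isola vs Harvest: Isola, 23–0.
Isola vs Juniper: Isola preferred on 2+7+5+2 = 16 ballots; Isola wins 16–7.
Isola vs Kiln: Isola, 18–5.
Grove–Harvest: Grove 14–9.
Grove vs Juniper: Grove wins 16–7.
Grove vs Kiln: Kiln, 14–9.
Harvest vs Juniper: 7+5 = 12 for Harvest, 11 for Juniper — Harvest by 12–11.
Harvest vs Kiln: Harvest preferred on 2+7+2 = 11 ballots; Kiln wins 12–11.
Juniper vs Kiln: 9 to 14, Kiln.
Juniper is beaten in every head-to-head and is the Condorcet loser.

Juniper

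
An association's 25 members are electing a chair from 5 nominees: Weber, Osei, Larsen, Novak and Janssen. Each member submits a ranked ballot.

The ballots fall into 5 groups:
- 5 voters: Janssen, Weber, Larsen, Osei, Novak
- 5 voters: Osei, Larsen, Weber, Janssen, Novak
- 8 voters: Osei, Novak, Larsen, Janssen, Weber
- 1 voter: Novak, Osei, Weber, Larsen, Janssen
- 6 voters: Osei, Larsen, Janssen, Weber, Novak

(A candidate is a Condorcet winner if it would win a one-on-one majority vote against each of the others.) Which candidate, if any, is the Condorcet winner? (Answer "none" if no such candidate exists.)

Head-to-head results (25 voters):
Weber vs Osei: 5 to 20, Osei.
Weber vs Larsen: 6 to 19, Larsen.
Weber vs Novak: Weber preferred on 5+5+6 = 16 ballots; Weber wins 16–9.
Weber vs Janssen: 5+1 = 6 for Weber, 19 for Janssen — Janssen by 19–6.
Osei vs Larsen: 20 to 5, Osei.
Osei vs Novak: 5+5+8+6 = 24 for Osei, 1 for Novak — Osei by 24–1.
Osei vs Janssen: Osei preferred on 5+8+1+6 = 20 ballots; Osei wins 20–5.
Larsen vs Novak: Larsen preferred on 5+5+6 = 16 ballots; Larsen wins 16–9.
Larsen vs Janssen: 20 to 5, Larsen.
Novak vs Janssen: 9 to 16, Janssen.
Osei wins every pairwise contest, so Osei is the Condorcet winner.

Osei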